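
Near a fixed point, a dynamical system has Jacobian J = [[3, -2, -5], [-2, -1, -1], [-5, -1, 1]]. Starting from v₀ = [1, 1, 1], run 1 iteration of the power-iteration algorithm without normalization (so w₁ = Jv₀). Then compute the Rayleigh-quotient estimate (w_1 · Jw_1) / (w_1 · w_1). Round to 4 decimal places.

λ ≈ -4.3333

w1 = Jv₀ = (3·1 + (-2)·1 + (-5)·1; (-2)·1 + (-1)·1 + (-1)·1; (-5)·1 + (-1)·1 + 1·1) = (-4, -4, -5)
Jw1 = (21, 17, 19)
w1·Jw1 = (-4)·21 + (-4)·17 + (-5)·19 = -247; w1·w1 = (-4)·(-4) + (-4)·(-4) + (-5)·(-5) = 57
λ ≈ -247/57 = -4.3333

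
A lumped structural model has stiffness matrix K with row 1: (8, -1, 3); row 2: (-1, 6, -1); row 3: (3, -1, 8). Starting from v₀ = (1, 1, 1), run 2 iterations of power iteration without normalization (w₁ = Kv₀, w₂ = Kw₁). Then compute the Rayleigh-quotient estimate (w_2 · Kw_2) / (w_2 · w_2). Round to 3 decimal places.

10.921

w1 = Kv₀ = (10, 4, 10)
w2 = Kw1 = (106, 4, 106)
Kw2 = (1162, -188, 1162)
w2·Kw2 = 106·1162 + 4·(-188) + 106·1162 = 245592; w2·w2 = 106·106 + 4·4 + 106·106 = 22488
λ ≈ 245592/22488 = 10.921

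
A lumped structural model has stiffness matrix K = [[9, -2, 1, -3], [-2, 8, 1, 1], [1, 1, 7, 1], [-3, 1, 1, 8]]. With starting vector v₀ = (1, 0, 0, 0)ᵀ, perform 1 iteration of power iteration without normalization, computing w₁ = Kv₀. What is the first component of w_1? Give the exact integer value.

w1 = Kv₀ = (9, -2, 1, -3)
The requested component of w1 is 9.

9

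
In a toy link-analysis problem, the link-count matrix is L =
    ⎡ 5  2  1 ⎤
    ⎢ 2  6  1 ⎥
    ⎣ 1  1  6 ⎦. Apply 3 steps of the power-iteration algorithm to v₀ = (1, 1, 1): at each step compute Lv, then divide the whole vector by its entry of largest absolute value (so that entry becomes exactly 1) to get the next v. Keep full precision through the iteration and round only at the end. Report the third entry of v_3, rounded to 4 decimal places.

Lv0 = (8.00000, 9.00000, 8.00000); divide by 9.00000 → v1 = (0.88889, 1.00000, 0.88889)
Lv1 = (7.33333, 8.66667, 7.22222); divide by 8.66667 → v2 = (0.84615, 1.00000, 0.83333)
Lv2 = (7.06410, 8.52564, 6.84615); divide by 8.52564 → v3 = (0.82857, 1.00000, 0.80301)
Requested entry of v3: 534/665 = 0.8030

0.8030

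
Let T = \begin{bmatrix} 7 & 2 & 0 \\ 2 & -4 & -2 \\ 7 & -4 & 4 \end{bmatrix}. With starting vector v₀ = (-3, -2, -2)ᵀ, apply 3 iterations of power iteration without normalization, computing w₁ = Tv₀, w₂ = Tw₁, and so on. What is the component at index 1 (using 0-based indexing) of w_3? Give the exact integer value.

368

w1 = Tv₀ = (7·(-3) + 2·(-2) + 0·(-2); 2·(-3) + (-4)·(-2) + (-2)·(-2); 7·(-3) + (-4)·(-2) + 4·(-2)) = (-25, 6, -21)
w2 = Tw1 = (7·(-25) + 2·6 + 0·(-21); 2·(-25) + (-4)·6 + (-2)·(-21); 7·(-25) + (-4)·6 + 4·(-21)) = (-163, -32, -283)
w3 = Tw2 = (-1205, 368, -2145)
The requested component of w3 is 368.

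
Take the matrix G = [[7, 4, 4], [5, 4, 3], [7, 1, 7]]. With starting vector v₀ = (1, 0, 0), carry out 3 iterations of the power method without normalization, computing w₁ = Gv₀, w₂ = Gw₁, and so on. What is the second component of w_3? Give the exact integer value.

w1 = Gv₀ = (7·1 + 4·0 + 4·0; 5·1 + 4·0 + 3·0; 7·1 + 1·0 + 7·0) = (7, 5, 7)
w2 = Gw1 = (7·7 + 4·5 + 4·7; 5·7 + 4·5 + 3·7; 7·7 + 1·5 + 7·7) = (97, 76, 103)
w3 = Gw2 = (1395, 1098, 1476)
The requested component of w3 is 1098.

1098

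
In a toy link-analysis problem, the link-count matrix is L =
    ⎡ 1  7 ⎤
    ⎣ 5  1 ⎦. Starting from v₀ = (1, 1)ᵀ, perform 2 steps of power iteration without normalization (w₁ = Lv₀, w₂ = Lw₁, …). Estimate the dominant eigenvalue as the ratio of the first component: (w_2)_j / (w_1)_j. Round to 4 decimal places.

λ ≈ 6.2500

w1 = Lv₀ = (1·1 + 7·1; 5·1 + 1·1) = (8, 6)
w2 = Lw1 = (1·8 + 7·6; 5·8 + 1·6) = (50, 46)
Ratio at component: 50 / 8 = 6.2500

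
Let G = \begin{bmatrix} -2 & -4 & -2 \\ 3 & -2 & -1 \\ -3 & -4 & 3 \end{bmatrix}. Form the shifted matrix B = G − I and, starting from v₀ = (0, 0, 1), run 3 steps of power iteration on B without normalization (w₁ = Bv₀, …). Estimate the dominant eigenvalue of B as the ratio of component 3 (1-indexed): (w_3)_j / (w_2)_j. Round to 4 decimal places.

2.1429

B = G − I has rows (-3, -4, -2); (3, -3, -1); (-3, -4, 2)
w1 = Bv₀ = (-2, -1, 2)
w2 = Bw1 = (6, -5, 14)
w3 = Bw2 = (-26, 19, 30)
Ratio: 30/14 = 2.1429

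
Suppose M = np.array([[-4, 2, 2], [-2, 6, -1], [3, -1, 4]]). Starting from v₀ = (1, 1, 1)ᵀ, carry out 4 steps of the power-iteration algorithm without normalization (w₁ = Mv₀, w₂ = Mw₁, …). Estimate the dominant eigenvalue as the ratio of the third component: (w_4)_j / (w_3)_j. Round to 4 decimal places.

3.7381

w1 = Mv₀ = (0, 3, 6)
w2 = Mw1 = (18, 12, 21)
w3 = Mw2 = (-6, 15, 126)
w4 = Mw3 = (306, -24, 471)
Ratio at component: 471 / 126 = 3.7381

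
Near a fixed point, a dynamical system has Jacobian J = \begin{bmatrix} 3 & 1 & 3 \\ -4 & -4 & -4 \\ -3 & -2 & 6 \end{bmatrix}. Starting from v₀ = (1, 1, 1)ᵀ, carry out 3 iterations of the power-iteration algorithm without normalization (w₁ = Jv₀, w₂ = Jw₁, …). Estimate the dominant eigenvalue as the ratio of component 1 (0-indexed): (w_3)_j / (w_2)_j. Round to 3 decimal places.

w1 = Jv₀ = (3·1 + 1·1 + 3·1; (-4)·1 + (-4)·1 + (-4)·1; (-3)·1 + (-2)·1 + 6·1) = (7, -12, 1)
w2 = Jw1 = (3·7 + 1·(-12) + 3·1; (-4)·7 + (-4)·(-12) + (-4)·1; (-3)·7 + (-2)·(-12) + 6·1) = (12, 16, 9)
w3 = Jw2 = (79, -148, -14)
Ratio at component: -148 / 16 = -9.250

-9.250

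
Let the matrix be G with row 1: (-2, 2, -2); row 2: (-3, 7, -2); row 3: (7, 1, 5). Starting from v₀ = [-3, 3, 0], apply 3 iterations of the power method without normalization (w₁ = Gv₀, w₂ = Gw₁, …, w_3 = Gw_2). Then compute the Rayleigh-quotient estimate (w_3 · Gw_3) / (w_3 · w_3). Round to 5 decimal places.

w1 = Gv₀ = (12, 30, -18)
w2 = Gw1 = (72, 210, 24)
w3 = Gw2 = (228, 1206, 834)
Gw3 = (288, 6090, 6972)
w3·Gw3 = 228·288 + 1206·6090 + 834·6972 = 13224852; w3·w3 = 228·228 + 1206·1206 + 834·834 = 2201976
λ ≈ 13224852/2201976 = 6.00590

λ ≈ 6.00590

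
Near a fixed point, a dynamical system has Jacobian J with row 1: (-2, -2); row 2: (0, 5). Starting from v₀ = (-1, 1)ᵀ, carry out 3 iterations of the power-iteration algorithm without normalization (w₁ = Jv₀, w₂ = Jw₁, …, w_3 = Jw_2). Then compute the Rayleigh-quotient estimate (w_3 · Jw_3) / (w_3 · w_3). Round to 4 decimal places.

w1 = Jv₀ = ((-2)·(-1) + (-2)·1; 0·(-1) + 5·1) = (0, 5)
w2 = Jw1 = ((-2)·0 + (-2)·5; 0·0 + 5·5) = (-10, 25)
w3 = Jw2 = (-30, 125)
Jw3 = (-190, 625)
w3·Jw3 = (-30)·(-190) + 125·625 = 83825; w3·w3 = (-30)·(-30) + 125·125 = 16525
λ ≈ 83825/16525 = 5.0726

λ ≈ 5.0726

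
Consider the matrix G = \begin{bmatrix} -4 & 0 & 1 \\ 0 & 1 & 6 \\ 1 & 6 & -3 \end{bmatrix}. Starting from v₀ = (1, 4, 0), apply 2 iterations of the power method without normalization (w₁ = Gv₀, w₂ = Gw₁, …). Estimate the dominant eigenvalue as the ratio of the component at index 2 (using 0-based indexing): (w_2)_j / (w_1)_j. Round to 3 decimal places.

w1 = Gv₀ = (-4, 4, 25)
w2 = Gw1 = (41, 154, -55)
Ratio at component: -55 / 25 = -2.200

-2.200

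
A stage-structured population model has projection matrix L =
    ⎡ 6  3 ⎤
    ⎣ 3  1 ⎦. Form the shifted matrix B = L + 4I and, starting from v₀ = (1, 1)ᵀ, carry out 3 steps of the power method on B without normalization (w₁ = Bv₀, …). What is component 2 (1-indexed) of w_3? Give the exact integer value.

857

B = L + 4I has rows (10, 3); (3, 5)
w1 = Bv₀ = (13, 8)
w2 = Bw1 = (154, 79)
w3 = Bw2 = (1777, 857)
Requested component of w3: 857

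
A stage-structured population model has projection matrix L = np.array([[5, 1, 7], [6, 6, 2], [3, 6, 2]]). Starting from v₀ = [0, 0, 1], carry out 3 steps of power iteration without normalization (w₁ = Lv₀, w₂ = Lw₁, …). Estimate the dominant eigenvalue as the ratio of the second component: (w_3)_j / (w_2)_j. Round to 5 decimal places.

λ ≈ 12.55172

w1 = Lv₀ = (7, 2, 2)
w2 = Lw1 = (51, 58, 37)
w3 = Lw2 = (572, 728, 575)
Ratio at component: 728 / 58 = 12.55172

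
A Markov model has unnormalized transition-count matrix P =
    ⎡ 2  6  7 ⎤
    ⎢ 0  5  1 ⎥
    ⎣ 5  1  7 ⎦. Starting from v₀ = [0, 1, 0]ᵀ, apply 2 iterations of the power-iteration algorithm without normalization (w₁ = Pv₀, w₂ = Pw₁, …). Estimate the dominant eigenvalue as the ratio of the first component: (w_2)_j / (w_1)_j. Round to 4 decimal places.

8.1667

w1 = Pv₀ = (2·0 + 6·1 + 7·0; 0·0 + 5·1 + 1·0; 5·0 + 1·1 + 7·0) = (6, 5, 1)
w2 = Pw1 = (2·6 + 6·5 + 7·1; 0·6 + 5·5 + 1·1; 5·6 + 1·5 + 7·1) = (49, 26, 42)
Ratio at component: 49 / 6 = 8.1667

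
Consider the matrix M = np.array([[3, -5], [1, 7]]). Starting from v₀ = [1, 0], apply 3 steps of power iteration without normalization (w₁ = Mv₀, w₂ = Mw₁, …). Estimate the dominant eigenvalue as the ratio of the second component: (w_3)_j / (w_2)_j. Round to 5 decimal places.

7.40000

w1 = Mv₀ = (3, 1)
w2 = Mw1 = (4, 10)
w3 = Mw2 = (-38, 74)
Ratio at component: 74 / 10 = 7.40000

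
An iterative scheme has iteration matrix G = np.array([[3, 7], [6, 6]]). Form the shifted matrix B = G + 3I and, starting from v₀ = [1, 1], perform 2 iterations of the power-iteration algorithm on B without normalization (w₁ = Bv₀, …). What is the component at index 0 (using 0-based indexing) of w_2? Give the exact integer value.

183

B = G + 3I has rows (6, 7); (6, 9)
w1 = Bv₀ = (13, 15)
w2 = Bw1 = (183, 213)
Requested component of w2: 183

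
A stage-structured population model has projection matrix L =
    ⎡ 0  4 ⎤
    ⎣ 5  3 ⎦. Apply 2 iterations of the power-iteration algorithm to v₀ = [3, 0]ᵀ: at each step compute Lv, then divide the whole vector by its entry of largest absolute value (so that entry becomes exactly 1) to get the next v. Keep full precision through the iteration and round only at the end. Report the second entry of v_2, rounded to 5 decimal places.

0.75000

Lv0 = (0.000000, 15.000000); divide by 15.000000 → v1 = (0.000000, 1.000000)
Lv1 = (4.000000, 3.000000); divide by 4.000000 → v2 = (1.000000, 0.750000)
Requested entry of v2: 45/60 = 0.75000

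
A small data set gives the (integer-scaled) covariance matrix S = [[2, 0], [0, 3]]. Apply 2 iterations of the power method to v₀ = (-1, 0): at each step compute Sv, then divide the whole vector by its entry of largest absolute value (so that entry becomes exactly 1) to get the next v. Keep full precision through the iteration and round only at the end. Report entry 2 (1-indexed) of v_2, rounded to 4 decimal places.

0.0000

Sv0 = (-2.00000, 0.00000); divide by -2.00000 → v1 = (1.00000, 0.00000)
Sv1 = (2.00000, 0.00000); divide by 2.00000 → v2 = (1.00000, 0.00000)
Requested entry of v2: 0/-4 = 0.0000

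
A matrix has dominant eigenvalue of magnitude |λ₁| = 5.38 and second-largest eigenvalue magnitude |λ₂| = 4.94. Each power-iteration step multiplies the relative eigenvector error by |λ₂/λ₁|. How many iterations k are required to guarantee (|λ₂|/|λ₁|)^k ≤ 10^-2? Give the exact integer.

|λ₂/λ₁| = 4.94/5.38 = 0.91822
Need k ≥ ln(10^-2) / ln(0.91822) = -4.6052 / -0.0853 ≈ 53.973
Smallest integer k satisfying the bound: 54

54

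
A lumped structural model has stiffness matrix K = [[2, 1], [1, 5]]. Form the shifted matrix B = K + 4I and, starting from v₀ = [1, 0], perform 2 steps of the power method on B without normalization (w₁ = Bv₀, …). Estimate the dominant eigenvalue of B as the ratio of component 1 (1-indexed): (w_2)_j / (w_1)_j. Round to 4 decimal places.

6.1667

B = K + 4I has rows (6, 1); (1, 9)
w1 = Bv₀ = (6·1 + 1·0; 1·1 + 9·0) = (6, 1)
w2 = Bw1 = (6·6 + 1·1; 1·6 + 9·1) = (37, 15)
Ratio: 37/6 = 6.1667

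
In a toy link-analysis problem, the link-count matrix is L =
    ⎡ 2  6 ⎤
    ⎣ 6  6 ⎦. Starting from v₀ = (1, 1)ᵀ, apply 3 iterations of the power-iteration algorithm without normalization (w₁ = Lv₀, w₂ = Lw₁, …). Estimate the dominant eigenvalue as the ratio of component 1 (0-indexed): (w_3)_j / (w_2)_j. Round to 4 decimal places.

λ ≈ 10.4000

w1 = Lv₀ = (2·1 + 6·1; 6·1 + 6·1) = (8, 12)
w2 = Lw1 = (2·8 + 6·12; 6·8 + 6·12) = (88, 120)
w3 = Lw2 = (896, 1248)
Ratio at component: 1248 / 120 = 10.4000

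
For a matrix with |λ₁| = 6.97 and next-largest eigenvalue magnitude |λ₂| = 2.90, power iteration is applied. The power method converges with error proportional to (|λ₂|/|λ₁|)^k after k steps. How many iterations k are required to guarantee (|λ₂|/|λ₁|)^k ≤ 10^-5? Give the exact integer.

|λ₂/λ₁| = 2.90/6.97 = 0.41607
Need k ≥ ln(10^-5) / ln(0.41607) = -11.5129 / -0.8769 ≈ 13.129
Smallest integer k satisfying the bound: 14

14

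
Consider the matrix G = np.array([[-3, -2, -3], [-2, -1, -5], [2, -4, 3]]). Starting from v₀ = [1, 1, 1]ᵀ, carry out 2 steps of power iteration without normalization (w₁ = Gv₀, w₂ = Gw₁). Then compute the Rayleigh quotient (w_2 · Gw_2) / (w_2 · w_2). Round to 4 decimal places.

w1 = Gv₀ = (-8, -8, 1)
w2 = Gw1 = (37, 19, 19)
Gw2 = (-206, -188, 55)
w2·Gw2 = 37·(-206) + 19·(-188) + 19·55 = -10149; w2·w2 = 37·37 + 19·19 + 19·19 = 2091
λ ≈ -10149/2091 = -4.8537

-4.8537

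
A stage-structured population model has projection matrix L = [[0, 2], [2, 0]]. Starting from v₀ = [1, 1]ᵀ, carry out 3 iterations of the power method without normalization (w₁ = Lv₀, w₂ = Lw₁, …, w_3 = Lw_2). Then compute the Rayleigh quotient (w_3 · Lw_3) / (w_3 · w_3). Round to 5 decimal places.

λ ≈ 2.00000

w1 = Lv₀ = (0·1 + 2·1; 2·1 + 0·1) = (2, 2)
w2 = Lw1 = (0·2 + 2·2; 2·2 + 0·2) = (4, 4)
w3 = Lw2 = (8, 8)
Lw3 = (16, 16)
w3·Lw3 = 8·16 + 8·16 = 256; w3·w3 = 8·8 + 8·8 = 128
λ ≈ 256/128 = 2.00000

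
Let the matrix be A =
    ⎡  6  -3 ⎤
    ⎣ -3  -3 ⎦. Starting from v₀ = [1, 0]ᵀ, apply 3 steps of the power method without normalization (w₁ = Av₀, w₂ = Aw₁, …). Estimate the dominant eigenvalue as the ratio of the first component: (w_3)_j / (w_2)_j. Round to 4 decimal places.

w1 = Av₀ = (6·1 + (-3)·0; (-3)·1 + (-3)·0) = (6, -3)
w2 = Aw1 = (6·6 + (-3)·(-3); (-3)·6 + (-3)·(-3)) = (45, -9)
w3 = Aw2 = (297, -108)
Ratio at component: 297 / 45 = 6.6000

λ ≈ 6.6000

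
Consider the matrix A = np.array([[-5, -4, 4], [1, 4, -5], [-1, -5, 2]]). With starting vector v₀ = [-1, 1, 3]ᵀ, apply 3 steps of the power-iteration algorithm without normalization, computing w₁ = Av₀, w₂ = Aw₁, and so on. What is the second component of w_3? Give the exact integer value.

-444

w1 = Av₀ = (13, -12, 2)
w2 = Aw1 = (-9, -45, 51)
w3 = Aw2 = (429, -444, 336)
The requested component of w3 is -444.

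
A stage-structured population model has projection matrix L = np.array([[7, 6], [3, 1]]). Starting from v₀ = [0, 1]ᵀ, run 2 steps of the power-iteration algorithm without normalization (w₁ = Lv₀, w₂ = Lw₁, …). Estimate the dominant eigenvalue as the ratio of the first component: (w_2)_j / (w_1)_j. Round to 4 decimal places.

8.0000

w1 = Lv₀ = (6, 1)
w2 = Lw1 = (48, 19)
Ratio at component: 48 / 6 = 8.0000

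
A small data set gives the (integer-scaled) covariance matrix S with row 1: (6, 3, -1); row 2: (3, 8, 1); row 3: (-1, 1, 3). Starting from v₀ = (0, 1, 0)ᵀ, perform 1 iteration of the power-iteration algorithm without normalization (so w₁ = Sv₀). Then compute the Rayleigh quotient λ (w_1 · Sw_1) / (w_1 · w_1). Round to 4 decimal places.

w1 = Sv₀ = (6·0 + 3·1 + (-1)·0; 3·0 + 8·1 + 1·0; (-1)·0 + 1·1 + 3·0) = (3, 8, 1)
Sw1 = (41, 74, 8)
w1·Sw1 = 3·41 + 8·74 + 1·8 = 723; w1·w1 = 3·3 + 8·8 + 1·1 = 74
λ ≈ 723/74 = 9.7703

λ ≈ 9.7703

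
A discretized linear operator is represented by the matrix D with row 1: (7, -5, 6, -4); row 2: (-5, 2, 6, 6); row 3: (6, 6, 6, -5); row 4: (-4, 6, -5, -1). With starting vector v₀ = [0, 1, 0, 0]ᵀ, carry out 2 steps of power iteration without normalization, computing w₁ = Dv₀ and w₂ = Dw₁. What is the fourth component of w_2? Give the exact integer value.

-4

w1 = Dv₀ = (7·0 + (-5)·1 + 6·0 + (-4)·0; (-5)·0 + 2·1 + 6·0 + 6·0; 6·0 + 6·1 + 6·0 + (-5)·0; (-4)·0 + 6·1 + (-5)·0 + (-1)·0) = (-5, 2, 6, 6)
w2 = Dw1 = (7·(-5) + (-5)·2 + 6·6 + (-4)·6; (-5)·(-5) + 2·2 + 6·6 + 6·6; 6·(-5) + 6·2 + 6·6 + (-5)·6; (-4)·(-5) + 6·2 + (-5)·6 + (-1)·6) = (-33, 101, -12, -4)
The requested component of w2 is -4.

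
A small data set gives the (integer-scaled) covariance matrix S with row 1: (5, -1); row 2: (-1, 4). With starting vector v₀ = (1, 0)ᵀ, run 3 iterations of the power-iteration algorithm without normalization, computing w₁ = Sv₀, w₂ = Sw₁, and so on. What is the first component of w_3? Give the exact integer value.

w1 = Sv₀ = (5, -1)
w2 = Sw1 = (26, -9)
w3 = Sw2 = (139, -62)
The requested component of w3 is 139.

139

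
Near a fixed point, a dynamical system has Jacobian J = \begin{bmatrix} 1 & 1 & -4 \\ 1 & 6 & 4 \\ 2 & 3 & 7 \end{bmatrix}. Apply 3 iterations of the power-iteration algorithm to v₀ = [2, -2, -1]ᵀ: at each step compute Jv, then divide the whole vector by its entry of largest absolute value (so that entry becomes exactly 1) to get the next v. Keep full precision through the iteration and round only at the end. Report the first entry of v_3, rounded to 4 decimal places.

Jv0 = (4.00000, -14.00000, -9.00000); divide by -14.00000 → v1 = (-0.28571, 1.00000, 0.64286)
Jv1 = (-1.85714, 8.28571, 6.92857); divide by 8.28571 → v2 = (-0.22414, 1.00000, 0.83621)
Jv2 = (-2.56897, 9.12069, 8.40517); divide by 9.12069 → v3 = (-0.28166, 1.00000, 0.92155)
Requested entry of v3: 298/-1058 = -0.2817

-0.2817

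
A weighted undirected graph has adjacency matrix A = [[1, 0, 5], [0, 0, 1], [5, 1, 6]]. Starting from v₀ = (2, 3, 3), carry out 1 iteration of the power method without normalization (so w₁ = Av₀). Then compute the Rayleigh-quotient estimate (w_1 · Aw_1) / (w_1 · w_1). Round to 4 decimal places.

9.1430

w1 = Av₀ = (1·2 + 0·3 + 5·3; 0·2 + 0·3 + 1·3; 5·2 + 1·3 + 6·3) = (17, 3, 31)
Aw1 = (172, 31, 274)
w1·Aw1 = 17·172 + 3·31 + 31·274 = 11511; w1·w1 = 17·17 + 3·3 + 31·31 = 1259
λ ≈ 11511/1259 = 9.1430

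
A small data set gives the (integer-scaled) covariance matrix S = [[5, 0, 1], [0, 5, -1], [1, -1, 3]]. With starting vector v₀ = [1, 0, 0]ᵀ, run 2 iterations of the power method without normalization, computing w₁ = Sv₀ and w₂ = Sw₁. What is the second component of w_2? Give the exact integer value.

-1

w1 = Sv₀ = (5·1 + 0·0 + 1·0; 0·1 + 5·0 + (-1)·0; 1·1 + (-1)·0 + 3·0) = (5, 0, 1)
w2 = Sw1 = (5·5 + 0·0 + 1·1; 0·5 + 5·0 + (-1)·1; 1·5 + (-1)·0 + 3·1) = (26, -1, 8)
The requested component of w2 is -1.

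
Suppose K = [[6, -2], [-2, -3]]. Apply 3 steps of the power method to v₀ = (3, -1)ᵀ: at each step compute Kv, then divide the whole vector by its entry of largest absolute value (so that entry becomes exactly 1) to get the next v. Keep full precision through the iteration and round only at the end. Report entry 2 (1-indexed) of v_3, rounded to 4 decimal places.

Kv0 = (20.00000, -3.00000); divide by 20.00000 → v1 = (1.00000, -0.15000)
Kv1 = (6.30000, -1.55000); divide by 6.30000 → v2 = (1.00000, -0.24603)
Kv2 = (6.49206, -1.26190); divide by 6.49206 → v3 = (1.00000, -0.19438)
Requested entry of v3: -159/818 = -0.1944

-0.1944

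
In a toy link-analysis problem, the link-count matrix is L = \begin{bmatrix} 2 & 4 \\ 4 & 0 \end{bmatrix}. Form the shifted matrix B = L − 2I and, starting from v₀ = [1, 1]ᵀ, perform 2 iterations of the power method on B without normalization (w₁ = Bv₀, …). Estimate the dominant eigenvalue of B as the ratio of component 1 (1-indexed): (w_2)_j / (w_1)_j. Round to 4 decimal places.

B = L − 2I has rows (0, 4); (4, -2)
w1 = Bv₀ = (0·1 + 4·1; 4·1 + (-2)·1) = (4, 2)
w2 = Bw1 = (0·4 + 4·2; 4·4 + (-2)·2) = (8, 12)
Ratio: 8/4 = 2.0000

2.0000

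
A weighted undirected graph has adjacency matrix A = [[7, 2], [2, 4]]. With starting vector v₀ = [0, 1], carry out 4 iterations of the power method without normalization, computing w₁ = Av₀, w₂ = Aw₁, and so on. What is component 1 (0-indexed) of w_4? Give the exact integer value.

w1 = Av₀ = (2, 4)
w2 = Aw1 = (22, 20)
w3 = Aw2 = (194, 124)
w4 = Aw3 = (1606, 884)
The requested component of w4 is 884.

884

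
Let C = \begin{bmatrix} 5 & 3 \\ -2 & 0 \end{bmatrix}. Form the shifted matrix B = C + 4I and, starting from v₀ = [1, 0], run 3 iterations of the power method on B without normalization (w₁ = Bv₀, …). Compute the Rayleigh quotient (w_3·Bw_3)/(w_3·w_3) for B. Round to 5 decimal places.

μ ≈ 7.87339

B = C + 4I has rows (9, 3); (-2, 4)
w1 = Bv₀ = (9·1 + 3·0; (-2)·1 + 4·0) = (9, -2)
w2 = Bw1 = (9·9 + 3·(-2); (-2)·9 + 4·(-2)) = (75, -26)
w3 = Bw2 = (597, -254)
Bw3 = (4611, -2210)
w3·Bw3 = 3314107; w3·w3 = 420925; μ ≈ 3314107/420925 = 7.87339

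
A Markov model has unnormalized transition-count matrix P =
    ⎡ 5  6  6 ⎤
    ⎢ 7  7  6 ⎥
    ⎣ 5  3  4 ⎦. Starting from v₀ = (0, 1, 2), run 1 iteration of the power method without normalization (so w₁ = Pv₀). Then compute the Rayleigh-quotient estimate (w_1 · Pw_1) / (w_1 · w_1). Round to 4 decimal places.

w1 = Pv₀ = (18, 19, 11)
Pw1 = (270, 325, 191)
w1·Pw1 = 18·270 + 19·325 + 11·191 = 13136; w1·w1 = 18·18 + 19·19 + 11·11 = 806
λ ≈ 13136/806 = 16.2978

16.2978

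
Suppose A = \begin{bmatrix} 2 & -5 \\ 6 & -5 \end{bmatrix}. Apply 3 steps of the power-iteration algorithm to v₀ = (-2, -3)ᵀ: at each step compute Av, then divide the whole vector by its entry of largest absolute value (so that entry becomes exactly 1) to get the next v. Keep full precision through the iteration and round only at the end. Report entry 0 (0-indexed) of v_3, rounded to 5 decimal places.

Av0 = (11.000000, 3.000000); divide by 11.000000 → v1 = (1.000000, 0.272727)
Av1 = (0.636364, 4.636364); divide by 4.636364 → v2 = (0.137255, 1.000000)
Av2 = (-4.725490, -4.176471); divide by -4.725490 → v3 = (1.000000, 0.883817)
Requested entry of v3: -241/-241 = 1.00000

1.00000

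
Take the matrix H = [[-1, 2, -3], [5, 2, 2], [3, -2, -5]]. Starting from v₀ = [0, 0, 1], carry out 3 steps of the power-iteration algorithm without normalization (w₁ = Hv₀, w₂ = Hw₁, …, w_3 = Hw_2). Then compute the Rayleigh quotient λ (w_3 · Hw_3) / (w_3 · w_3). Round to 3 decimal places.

-3.322

w1 = Hv₀ = (-3, 2, -5)
w2 = Hw1 = (22, -21, 12)
w3 = Hw2 = (-100, 92, 48)
Hw3 = (140, -220, -724)
w3·Hw3 = (-100)·140 + 92·(-220) + 48·(-724) = -68992; w3·w3 = (-100)·(-100) + 92·92 + 48·48 = 20768
λ ≈ -68992/20768 = -3.322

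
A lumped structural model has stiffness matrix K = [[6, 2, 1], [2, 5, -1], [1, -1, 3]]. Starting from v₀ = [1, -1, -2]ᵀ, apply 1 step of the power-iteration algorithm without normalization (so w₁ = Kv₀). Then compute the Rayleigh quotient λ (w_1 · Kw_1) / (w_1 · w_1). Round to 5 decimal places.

w1 = Kv₀ = (2, -1, -4)
Kw1 = (6, 3, -9)
w1·Kw1 = 2·6 + (-1)·3 + (-4)·(-9) = 45; w1·w1 = 2·2 + (-1)·(-1) + (-4)·(-4) = 21
λ ≈ 45/21 = 2.14286

2.14286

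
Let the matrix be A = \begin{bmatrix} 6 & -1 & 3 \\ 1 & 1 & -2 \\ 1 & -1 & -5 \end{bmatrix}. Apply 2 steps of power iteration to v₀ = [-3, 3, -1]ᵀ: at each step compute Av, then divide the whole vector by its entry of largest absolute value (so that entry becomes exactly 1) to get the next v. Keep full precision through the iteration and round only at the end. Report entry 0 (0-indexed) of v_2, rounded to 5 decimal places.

1.00000

Av0 = (-24.000000, 2.000000, -1.000000); divide by -24.000000 → v1 = (1.000000, -0.083333, 0.041667)
Av1 = (6.208333, 0.833333, 0.875000); divide by 6.208333 → v2 = (1.000000, 0.134228, 0.140940)
Requested entry of v2: -149/-149 = 1.00000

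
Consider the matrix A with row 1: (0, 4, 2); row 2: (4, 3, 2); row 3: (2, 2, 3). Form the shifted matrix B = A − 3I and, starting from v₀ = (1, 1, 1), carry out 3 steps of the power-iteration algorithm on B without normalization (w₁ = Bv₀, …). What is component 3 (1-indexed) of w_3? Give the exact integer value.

86

B = A − 3I has rows (-3, 4, 2); (4, 0, 2); (2, 2, 0)
w1 = Bv₀ = ((-3)·1 + 4·1 + 2·1; 4·1 + 0·1 + 2·1; 2·1 + 2·1 + 0·1) = (3, 6, 4)
w2 = Bw1 = ((-3)·3 + 4·6 + 2·4; 4·3 + 0·6 + 2·4; 2·3 + 2·6 + 0·4) = (23, 20, 18)
w3 = Bw2 = (47, 128, 86)
Requested component of w3: 86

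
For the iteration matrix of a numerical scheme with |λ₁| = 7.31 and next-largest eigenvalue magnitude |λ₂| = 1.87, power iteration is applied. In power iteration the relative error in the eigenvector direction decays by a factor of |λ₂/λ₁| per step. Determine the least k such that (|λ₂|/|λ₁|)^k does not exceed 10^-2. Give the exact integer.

4

|λ₂/λ₁| = 1.87/7.31 = 0.25581
Need k ≥ ln(10^-2) / ln(0.25581) = -4.6052 / -1.3633 ≈ 3.378
Smallest integer k satisfying the bound: 4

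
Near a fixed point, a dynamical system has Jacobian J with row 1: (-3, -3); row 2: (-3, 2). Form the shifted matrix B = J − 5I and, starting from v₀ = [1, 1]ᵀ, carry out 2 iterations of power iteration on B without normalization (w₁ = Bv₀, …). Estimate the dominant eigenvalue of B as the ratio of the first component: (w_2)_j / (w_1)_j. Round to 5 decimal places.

B = J − 5I has rows (-8, -3); (-3, -3)
w1 = Bv₀ = ((-8)·1 + (-3)·1; (-3)·1 + (-3)·1) = (-11, -6)
w2 = Bw1 = ((-8)·(-11) + (-3)·(-6); (-3)·(-11) + (-3)·(-6)) = (106, 51)
Ratio: 106/-11 = -9.63636

-9.63636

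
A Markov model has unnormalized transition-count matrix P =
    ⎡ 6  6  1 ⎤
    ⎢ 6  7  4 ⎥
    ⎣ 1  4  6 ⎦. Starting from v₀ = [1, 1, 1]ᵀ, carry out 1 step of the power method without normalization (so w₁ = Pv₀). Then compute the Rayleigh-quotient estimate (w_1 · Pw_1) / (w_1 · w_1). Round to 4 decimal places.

14.1572

w1 = Pv₀ = (6·1 + 6·1 + 1·1; 6·1 + 7·1 + 4·1; 1·1 + 4·1 + 6·1) = (13, 17, 11)
Pw1 = (191, 241, 147)
w1·Pw1 = 13·191 + 17·241 + 11·147 = 8197; w1·w1 = 13·13 + 17·17 + 11·11 = 579
λ ≈ 8197/579 = 14.1572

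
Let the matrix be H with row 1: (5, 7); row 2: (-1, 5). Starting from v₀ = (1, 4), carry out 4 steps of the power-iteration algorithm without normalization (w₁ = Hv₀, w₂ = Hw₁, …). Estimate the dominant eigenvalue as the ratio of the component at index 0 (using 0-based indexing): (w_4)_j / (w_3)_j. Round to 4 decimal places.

λ ≈ 5.0437

w1 = Hv₀ = (5·1 + 7·4; (-1)·1 + 5·4) = (33, 19)
w2 = Hw1 = (5·33 + 7·19; (-1)·33 + 5·19) = (298, 62)
w3 = Hw2 = (1924, 12)
w4 = Hw3 = (9704, -1864)
Ratio at component: 9704 / 1924 = 5.0437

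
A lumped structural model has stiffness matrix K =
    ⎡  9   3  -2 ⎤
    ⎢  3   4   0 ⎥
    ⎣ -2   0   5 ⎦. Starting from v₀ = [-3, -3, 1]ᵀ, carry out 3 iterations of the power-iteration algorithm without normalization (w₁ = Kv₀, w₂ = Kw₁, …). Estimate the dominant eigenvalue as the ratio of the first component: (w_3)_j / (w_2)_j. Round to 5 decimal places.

w1 = Kv₀ = (9·(-3) + 3·(-3) + (-2)·1; 3·(-3) + 4·(-3) + 0·1; (-2)·(-3) + 0·(-3) + 5·1) = (-38, -21, 11)
w2 = Kw1 = (9·(-38) + 3·(-21) + (-2)·11; 3·(-38) + 4·(-21) + 0·11; (-2)·(-38) + 0·(-21) + 5·11) = (-427, -198, 131)
w3 = Kw2 = (-4699, -2073, 1509)
Ratio at component: -4699 / -427 = 11.00468

λ ≈ 11.00468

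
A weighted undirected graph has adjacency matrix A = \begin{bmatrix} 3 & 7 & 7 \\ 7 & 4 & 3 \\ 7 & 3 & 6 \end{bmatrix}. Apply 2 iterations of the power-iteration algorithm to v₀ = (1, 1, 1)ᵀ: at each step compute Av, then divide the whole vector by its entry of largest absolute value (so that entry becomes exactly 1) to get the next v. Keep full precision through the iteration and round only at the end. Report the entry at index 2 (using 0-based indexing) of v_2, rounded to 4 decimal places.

0.9847

Av0 = (17.00000, 14.00000, 16.00000); divide by 17.00000 → v1 = (1.00000, 0.82353, 0.94118)
Av1 = (15.35294, 13.11765, 15.11765); divide by 15.35294 → v2 = (1.00000, 0.85441, 0.98467)
Requested entry of v2: 257/261 = 0.9847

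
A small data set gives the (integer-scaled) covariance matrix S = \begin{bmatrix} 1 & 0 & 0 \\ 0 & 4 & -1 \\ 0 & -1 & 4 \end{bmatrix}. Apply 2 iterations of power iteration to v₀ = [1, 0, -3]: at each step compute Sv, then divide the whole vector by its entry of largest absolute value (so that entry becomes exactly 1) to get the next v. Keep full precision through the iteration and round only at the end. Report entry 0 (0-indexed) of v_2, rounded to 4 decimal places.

-0.0196

Sv0 = (1.00000, 3.00000, -12.00000); divide by -12.00000 → v1 = (-0.08333, -0.25000, 1.00000)
Sv1 = (-0.08333, -2.00000, 4.25000); divide by 4.25000 → v2 = (-0.01961, -0.47059, 1.00000)
Requested entry of v2: 1/-51 = -0.0196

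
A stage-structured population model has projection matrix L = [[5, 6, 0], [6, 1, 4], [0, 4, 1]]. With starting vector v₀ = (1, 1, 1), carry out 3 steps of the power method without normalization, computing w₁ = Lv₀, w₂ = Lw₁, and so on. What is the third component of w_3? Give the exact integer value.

437

w1 = Lv₀ = (5·1 + 6·1 + 0·1; 6·1 + 1·1 + 4·1; 0·1 + 4·1 + 1·1) = (11, 11, 5)
w2 = Lw1 = (5·11 + 6·11 + 0·5; 6·11 + 1·11 + 4·5; 0·11 + 4·11 + 1·5) = (121, 97, 49)
w3 = Lw2 = (1187, 1019, 437)
The requested component of w3 is 437.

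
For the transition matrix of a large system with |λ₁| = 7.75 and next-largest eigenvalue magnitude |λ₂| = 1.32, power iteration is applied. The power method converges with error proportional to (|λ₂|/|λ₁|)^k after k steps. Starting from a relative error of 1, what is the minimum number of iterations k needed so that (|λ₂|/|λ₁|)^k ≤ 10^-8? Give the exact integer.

11

|λ₂/λ₁| = 1.32/7.75 = 0.17032
Need k ≥ ln(10^-8) / ln(0.17032) = -18.4207 / -1.7701 ≈ 10.407
Smallest integer k satisfying the bound: 11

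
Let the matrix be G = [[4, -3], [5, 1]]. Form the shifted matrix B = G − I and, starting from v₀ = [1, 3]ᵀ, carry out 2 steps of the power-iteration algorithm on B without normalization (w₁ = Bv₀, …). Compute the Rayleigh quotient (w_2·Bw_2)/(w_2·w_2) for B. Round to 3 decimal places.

B = G − I has rows (3, -3); (5, 0)
w1 = Bv₀ = (3·1 + (-3)·3; 5·1 + 0·3) = (-6, 5)
w2 = Bw1 = (3·(-6) + (-3)·5; 5·(-6) + 0·5) = (-33, -30)
Bw2 = (-9, -165)
w2·Bw2 = 5247; w2·w2 = 1989; μ ≈ 5247/1989 = 2.638

2.638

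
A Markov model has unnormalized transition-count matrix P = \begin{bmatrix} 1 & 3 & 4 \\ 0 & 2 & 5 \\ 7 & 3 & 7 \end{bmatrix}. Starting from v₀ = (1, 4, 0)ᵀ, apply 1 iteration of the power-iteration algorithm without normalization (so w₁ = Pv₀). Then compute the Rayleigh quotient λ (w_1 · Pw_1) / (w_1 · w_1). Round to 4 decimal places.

λ ≈ 11.9007

w1 = Pv₀ = (1·1 + 3·4 + 4·0; 0·1 + 2·4 + 5·0; 7·1 + 3·4 + 7·0) = (13, 8, 19)
Pw1 = (113, 111, 248)
w1·Pw1 = 13·113 + 8·111 + 19·248 = 7069; w1·w1 = 13·13 + 8·8 + 19·19 = 594
λ ≈ 7069/594 = 11.9007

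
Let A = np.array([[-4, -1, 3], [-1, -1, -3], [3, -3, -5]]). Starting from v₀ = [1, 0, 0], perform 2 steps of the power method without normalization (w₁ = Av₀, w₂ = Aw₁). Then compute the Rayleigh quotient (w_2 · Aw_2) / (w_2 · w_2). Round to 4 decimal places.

w1 = Av₀ = ((-4)·1 + (-1)·0 + 3·0; (-1)·1 + (-1)·0 + (-3)·0; 3·1 + (-3)·0 + (-5)·0) = (-4, -1, 3)
w2 = Aw1 = ((-4)·(-4) + (-1)·(-1) + 3·3; (-1)·(-4) + (-1)·(-1) + (-3)·3; 3·(-4) + (-3)·(-1) + (-5)·3) = (26, -4, -24)
Aw2 = (-172, 50, 210)
w2·Aw2 = 26·(-172) + (-4)·50 + (-24)·210 = -9712; w2·w2 = 26·26 + (-4)·(-4) + (-24)·(-24) = 1268
λ ≈ -9712/1268 = -7.6593

λ ≈ -7.6593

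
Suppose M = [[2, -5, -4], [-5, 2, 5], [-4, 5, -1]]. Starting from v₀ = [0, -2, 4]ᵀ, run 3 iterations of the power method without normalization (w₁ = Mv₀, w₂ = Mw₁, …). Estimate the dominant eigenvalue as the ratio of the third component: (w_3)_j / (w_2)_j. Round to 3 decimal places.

w1 = Mv₀ = (-6, 16, -14)
w2 = Mw1 = (-36, -8, 118)
w3 = Mw2 = (-504, 754, -14)
Ratio at component: -14 / 118 = -0.119

-0.119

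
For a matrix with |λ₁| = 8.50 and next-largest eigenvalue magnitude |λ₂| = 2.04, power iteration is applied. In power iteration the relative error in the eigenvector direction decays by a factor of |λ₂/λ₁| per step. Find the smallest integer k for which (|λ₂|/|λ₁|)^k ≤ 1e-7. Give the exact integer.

|λ₂/λ₁| = 2.04/8.50 = 0.24000
Need k ≥ ln(1e-7) / ln(0.24000) = -16.1181 / -1.4271 ≈ 11.294
Smallest integer k satisfying the bound: 12

12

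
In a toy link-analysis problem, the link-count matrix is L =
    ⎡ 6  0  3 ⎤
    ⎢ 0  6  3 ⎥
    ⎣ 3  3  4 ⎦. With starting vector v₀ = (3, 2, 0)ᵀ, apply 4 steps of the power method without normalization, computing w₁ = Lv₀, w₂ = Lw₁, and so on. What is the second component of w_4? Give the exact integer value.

w1 = Lv₀ = (6·3 + 0·2 + 3·0; 0·3 + 6·2 + 3·0; 3·3 + 3·2 + 4·0) = (18, 12, 15)
w2 = Lw1 = (6·18 + 0·12 + 3·15; 0·18 + 6·12 + 3·15; 3·18 + 3·12 + 4·15) = (153, 117, 150)
w3 = Lw2 = (1368, 1152, 1410)
w4 = Lw3 = (12438, 11142, 13200)
The requested component of w4 is 11142.

11142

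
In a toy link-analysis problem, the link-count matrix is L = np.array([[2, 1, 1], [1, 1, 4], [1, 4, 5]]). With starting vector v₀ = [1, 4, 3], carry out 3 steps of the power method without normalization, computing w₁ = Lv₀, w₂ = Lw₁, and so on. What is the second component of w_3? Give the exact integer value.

w1 = Lv₀ = (2·1 + 1·4 + 1·3; 1·1 + 1·4 + 4·3; 1·1 + 4·4 + 5·3) = (9, 17, 32)
w2 = Lw1 = (2·9 + 1·17 + 1·32; 1·9 + 1·17 + 4·32; 1·9 + 4·17 + 5·32) = (67, 154, 237)
w3 = Lw2 = (525, 1169, 1868)
The requested component of w3 is 1169.

1169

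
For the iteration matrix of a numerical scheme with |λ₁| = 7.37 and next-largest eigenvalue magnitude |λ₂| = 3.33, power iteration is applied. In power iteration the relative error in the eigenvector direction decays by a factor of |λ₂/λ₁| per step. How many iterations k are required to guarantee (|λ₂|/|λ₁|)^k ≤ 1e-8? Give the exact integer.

|λ₂/λ₁| = 3.33/7.37 = 0.45183
Need k ≥ ln(1e-8) / ln(0.45183) = -18.4207 / -0.7944 ≈ 23.187
Smallest integer k satisfying the bound: 24

24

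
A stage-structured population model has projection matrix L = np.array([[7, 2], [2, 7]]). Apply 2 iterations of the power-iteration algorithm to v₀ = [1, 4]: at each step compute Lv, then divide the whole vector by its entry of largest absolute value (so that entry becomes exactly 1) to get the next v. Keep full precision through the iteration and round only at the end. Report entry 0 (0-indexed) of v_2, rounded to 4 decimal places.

Lv0 = (15.00000, 30.00000); divide by 30.00000 → v1 = (0.50000, 1.00000)
Lv1 = (5.50000, 8.00000); divide by 8.00000 → v2 = (0.68750, 1.00000)
Requested entry of v2: 165/240 = 0.6875

0.6875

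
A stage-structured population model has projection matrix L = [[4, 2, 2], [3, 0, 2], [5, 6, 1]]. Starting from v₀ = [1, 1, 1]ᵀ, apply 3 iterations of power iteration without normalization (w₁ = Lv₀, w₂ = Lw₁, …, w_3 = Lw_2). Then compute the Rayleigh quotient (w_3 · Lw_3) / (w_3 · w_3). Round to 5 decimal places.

7.96269

w1 = Lv₀ = (4·1 + 2·1 + 2·1; 3·1 + 0·1 + 2·1; 5·1 + 6·1 + 1·1) = (8, 5, 12)
w2 = Lw1 = (4·8 + 2·5 + 2·12; 3·8 + 0·5 + 2·12; 5·8 + 6·5 + 1·12) = (66, 48, 82)
w3 = Lw2 = (524, 362, 700)
Lw3 = (4220, 2972, 5492)
w3·Lw3 = 524·4220 + 362·2972 + 700·5492 = 7131544; w3·w3 = 524·524 + 362·362 + 700·700 = 895620
λ ≈ 7131544/895620 = 7.96269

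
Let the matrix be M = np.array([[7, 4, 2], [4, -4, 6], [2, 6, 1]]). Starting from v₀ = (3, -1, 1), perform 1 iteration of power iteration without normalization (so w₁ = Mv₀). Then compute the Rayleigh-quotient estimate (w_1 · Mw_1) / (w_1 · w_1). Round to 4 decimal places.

w1 = Mv₀ = (19, 22, 1)
Mw1 = (223, -6, 171)
w1·Mw1 = 19·223 + 22·(-6) + 1·171 = 4276; w1·w1 = 19·19 + 22·22 + 1·1 = 846
λ ≈ 4276/846 = 5.0544

5.0544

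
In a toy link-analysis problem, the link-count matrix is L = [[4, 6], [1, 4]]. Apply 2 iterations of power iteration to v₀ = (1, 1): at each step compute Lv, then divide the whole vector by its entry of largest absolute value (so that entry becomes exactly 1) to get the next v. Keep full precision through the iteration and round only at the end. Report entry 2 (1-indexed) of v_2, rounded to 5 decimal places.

0.42857

Lv0 = (10.000000, 5.000000); divide by 10.000000 → v1 = (1.000000, 0.500000)
Lv1 = (7.000000, 3.000000); divide by 7.000000 → v2 = (1.000000, 0.428571)
Requested entry of v2: 30/70 = 0.42857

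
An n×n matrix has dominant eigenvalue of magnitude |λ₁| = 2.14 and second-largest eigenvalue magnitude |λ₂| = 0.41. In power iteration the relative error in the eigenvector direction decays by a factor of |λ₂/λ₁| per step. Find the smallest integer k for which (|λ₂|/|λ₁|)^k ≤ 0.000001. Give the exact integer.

9

|λ₂/λ₁| = 0.41/2.14 = 0.19159
Need k ≥ ln(0.000001) / ln(0.19159) = -13.8155 / -1.6524 ≈ 8.361
Smallest integer k satisfying the bound: 9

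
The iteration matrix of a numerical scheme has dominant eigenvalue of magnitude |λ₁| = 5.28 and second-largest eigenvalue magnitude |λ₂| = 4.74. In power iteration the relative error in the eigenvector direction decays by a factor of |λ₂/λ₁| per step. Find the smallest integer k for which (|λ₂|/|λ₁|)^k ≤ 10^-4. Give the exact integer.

|λ₂/λ₁| = 4.74/5.28 = 0.89773
Need k ≥ ln(10^-4) / ln(0.89773) = -9.2103 / -0.1079 ≈ 85.369
Smallest integer k satisfying the bound: 86

86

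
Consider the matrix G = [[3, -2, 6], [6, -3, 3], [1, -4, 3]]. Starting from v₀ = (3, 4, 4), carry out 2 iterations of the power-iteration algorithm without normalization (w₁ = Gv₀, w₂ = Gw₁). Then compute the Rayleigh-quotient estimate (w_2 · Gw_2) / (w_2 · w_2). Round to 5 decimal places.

w1 = Gv₀ = (3·3 + (-2)·4 + 6·4; 6·3 + (-3)·4 + 3·4; 1·3 + (-4)·4 + 3·4) = (25, 18, -1)
w2 = Gw1 = (3·25 + (-2)·18 + 6·(-1); 6·25 + (-3)·18 + 3·(-1); 1·25 + (-4)·18 + 3·(-1)) = (33, 93, -50)
Gw2 = (-387, -231, -489)
w2·Gw2 = 33·(-387) + 93·(-231) + (-50)·(-489) = -9804; w2·w2 = 33·33 + 93·93 + (-50)·(-50) = 12238
λ ≈ -9804/12238 = -0.80111

λ ≈ -0.80111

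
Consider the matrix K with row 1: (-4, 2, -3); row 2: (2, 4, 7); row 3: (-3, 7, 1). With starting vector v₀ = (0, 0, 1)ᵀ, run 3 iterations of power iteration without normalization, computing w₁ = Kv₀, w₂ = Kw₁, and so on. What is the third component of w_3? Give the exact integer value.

w1 = Kv₀ = ((-4)·0 + 2·0 + (-3)·1; 2·0 + 4·0 + 7·1; (-3)·0 + 7·0 + 1·1) = (-3, 7, 1)
w2 = Kw1 = ((-4)·(-3) + 2·7 + (-3)·1; 2·(-3) + 4·7 + 7·1; (-3)·(-3) + 7·7 + 1·1) = (23, 29, 59)
w3 = Kw2 = (-211, 575, 193)
The requested component of w3 is 193.

193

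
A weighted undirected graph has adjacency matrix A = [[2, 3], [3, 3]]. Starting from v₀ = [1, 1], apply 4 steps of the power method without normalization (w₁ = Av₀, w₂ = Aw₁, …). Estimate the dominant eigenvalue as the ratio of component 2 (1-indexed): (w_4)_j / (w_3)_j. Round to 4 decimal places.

λ ≈ 5.5410

w1 = Av₀ = (5, 6)
w2 = Aw1 = (28, 33)
w3 = Aw2 = (155, 183)
w4 = Aw3 = (859, 1014)
Ratio at component: 1014 / 183 = 5.5410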